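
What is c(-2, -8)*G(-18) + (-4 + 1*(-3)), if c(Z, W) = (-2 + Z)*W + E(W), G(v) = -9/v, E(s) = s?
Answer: 5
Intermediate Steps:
c(Z, W) = W + W*(-2 + Z) (c(Z, W) = (-2 + Z)*W + W = W*(-2 + Z) + W = W + W*(-2 + Z))
c(-2, -8)*G(-18) + (-4 + 1*(-3)) = (-8*(-1 - 2))*(-9/(-18)) + (-4 + 1*(-3)) = (-8*(-3))*(-9*(-1/18)) + (-4 - 3) = 24*(½) - 7 = 12 - 7 = 5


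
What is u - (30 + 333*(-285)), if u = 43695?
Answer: 138570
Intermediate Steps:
u - (30 + 333*(-285)) = 43695 - (30 + 333*(-285)) = 43695 - (30 - 94905) = 43695 - 1*(-94875) = 43695 + 94875 = 138570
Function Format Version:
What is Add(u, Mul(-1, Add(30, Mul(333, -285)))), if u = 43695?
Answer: 138570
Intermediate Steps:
Add(u, Mul(-1, Add(30, Mul(333, -285)))) = Add(43695, Mul(-1, Add(30, Mul(333, -285)))) = Add(43695, Mul(-1, Add(30, -94905))) = Add(43695, Mul(-1, -94875)) = Add(43695, 94875) = 138570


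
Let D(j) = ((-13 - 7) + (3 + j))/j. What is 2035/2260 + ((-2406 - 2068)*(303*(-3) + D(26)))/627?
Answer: 7963707319/1228084 ≈ 6484.7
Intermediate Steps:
D(j) = (-17 + j)/j (D(j) = (-20 + (3 + j))/j = (-17 + j)/j)
2035/2260 + ((-2406 - 2068)*(303*(-3) + D(26)))/627 = 2035/2260 + ((-2406 - 2068)*(303*(-3) + (-17 + 26)/26))/627 = 2035*(1/2260) - 4474*(-909 + (1/26)*9)*(1/627) = 407/452 - 4474*(-909 + 9/26)*(1/627) = 407/452 - 4474*(-23625/26)*(1/627) = 407/452 + (52849125/13)*(1/627) = 407/452 + 17616375/2717 = 7963707319/1228084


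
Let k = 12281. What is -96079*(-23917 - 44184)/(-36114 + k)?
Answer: -6543075979/23833 ≈ -2.7454e+5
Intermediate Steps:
-96079*(-23917 - 44184)/(-36114 + k) = -96079*(-23917 - 44184)/(-36114 + 12281) = -96079/((-23833/(-68101))) = -96079/((-23833*(-1/68101))) = -96079/23833/68101 = -96079*68101/23833 = -6543075979/23833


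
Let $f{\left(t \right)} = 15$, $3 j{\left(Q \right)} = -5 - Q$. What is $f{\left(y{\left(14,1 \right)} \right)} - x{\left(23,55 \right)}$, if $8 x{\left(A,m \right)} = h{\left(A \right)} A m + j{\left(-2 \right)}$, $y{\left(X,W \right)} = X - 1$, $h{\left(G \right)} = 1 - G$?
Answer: $\frac{27951}{8} \approx 3493.9$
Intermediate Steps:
$j{\left(Q \right)} = - \frac{5}{3} - \frac{Q}{3}$ ($j{\left(Q \right)} = \frac{-5 - Q}{3} = - \frac{5}{3} - \frac{Q}{3}$)
$y{\left(X,W \right)} = -1 + X$ ($y{\left(X,W \right)} = X - 1 = -1 + X$)
$x{\left(A,m \right)} = - \frac{1}{8} + \frac{A m \left(1 - A\right)}{8}$ ($x{\left(A,m \right)} = \frac{\left(1 - A\right) A m - 1}{8} = \frac{A \left(1 - A\right) m + \left(- \frac{5}{3} + \frac{2}{3}\right)}{8} = \frac{A m \left(1 - A\right) - 1}{8} = \frac{-1 + A m \left(1 - A\right)}{8} = - \frac{1}{8} + \frac{A m \left(1 - A\right)}{8}$)
$f{\left(y{\left(14,1 \right)} \right)} - x{\left(23,55 \right)} = 15 - \left(- \frac{1}{8} - \frac{23}{8} \cdot 55 \left(-1 + 23\right)\right) = 15 - \left(- \frac{1}{8} - \frac{23}{8} \cdot 55 \cdot 22\right) = 15 - \left(- \frac{1}{8} - \frac{13915}{4}\right) = 15 - - \frac{27831}{8} = 15 + \frac{27831}{8} = \frac{27951}{8}$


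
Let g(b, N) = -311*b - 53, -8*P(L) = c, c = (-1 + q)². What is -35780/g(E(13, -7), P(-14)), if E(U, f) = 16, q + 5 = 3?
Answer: 35780/5029 ≈ 7.1147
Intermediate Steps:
q = -2 (q = -5 + 3 = -2)
c = 9 (c = (-1 - 2)² = (-3)² = 9)
P(L) = -9/8 (P(L) = -⅛*9 = -9/8)
g(b, N) = -53 - 311*b
-35780/g(E(13, -7), P(-14)) = -35780/(-53 - 311*16) = -35780/(-53 - 4976) = -35780/(-5029) = -35780*(-1/5029) = 35780/5029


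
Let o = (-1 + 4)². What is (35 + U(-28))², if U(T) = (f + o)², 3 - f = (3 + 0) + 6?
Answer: 1936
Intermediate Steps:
o = 9 (o = 3² = 9)
f = -6 (f = 3 - ((3 + 0) + 6) = 3 - (3 + 6) = 3 - 1*9 = 3 - 9 = -6)
U(T) = 9 (U(T) = (-6 + 9)² = 3² = 9)
(35 + U(-28))² = (35 + 9)² = 44² = 1936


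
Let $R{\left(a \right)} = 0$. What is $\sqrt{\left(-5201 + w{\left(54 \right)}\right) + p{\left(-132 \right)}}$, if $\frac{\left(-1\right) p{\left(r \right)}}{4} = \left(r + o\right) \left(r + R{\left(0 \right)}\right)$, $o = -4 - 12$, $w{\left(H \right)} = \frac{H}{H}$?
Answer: $4 i \sqrt{5209} \approx 288.69 i$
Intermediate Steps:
$w{\left(H \right)} = 1$
$o = -16$ ($o = -4 - 12 = -16$)
$p{\left(r \right)} = - 4 r \left(-16 + r\right)$ ($p{\left(r \right)} = - 4 \left(r - 16\right) \left(r + 0\right) = - 4 \left(-16 + r\right) r = - 4 r \left(-16 + r\right)$)
$\sqrt{\left(-5201 + w{\left(54 \right)}\right) + p{\left(-132 \right)}} = \sqrt{\left(-5201 + 1\right) + 4 \left(-132\right) \left(16 - -132\right)} = \sqrt{-5200 + 4 \left(-132\right) \left(16 + 132\right)} = \sqrt{-5200 + 4 \left(-132\right) 148} = \sqrt{-5200 - 78144} = \sqrt{-83344} = 4 i \sqrt{5209}$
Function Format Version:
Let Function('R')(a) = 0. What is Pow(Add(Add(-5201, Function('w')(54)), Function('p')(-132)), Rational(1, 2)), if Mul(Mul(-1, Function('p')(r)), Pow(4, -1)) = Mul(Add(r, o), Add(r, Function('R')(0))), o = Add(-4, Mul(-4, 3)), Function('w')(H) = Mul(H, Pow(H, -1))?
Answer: Mul(4, I, Pow(5209, Rational(1, 2))) ≈ Mul(288.69, I)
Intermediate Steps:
Function('w')(H) = 1
o = -16 (o = Add(-4, -12) = -16)
Function('p')(r) = Mul(-4, r, Add(-16, r)) (Function('p')(r) = Mul(-4, Mul(Add(r, -16), Add(r, 0))) = Mul(-4, Mul(Add(-16, r), r)) = Mul(-4, Mul(r, Add(-16, r))) = Mul(-4, r, Add(-16, r)))
Pow(Add(Add(-5201, Function('w')(54)), Function('p')(-132)), Rational(1, 2)) = Pow(Add(Add(-5201, 1), Mul(4, -132, Add(16, Mul(-1, -132)))), Rational(1, 2)) = Pow(Add(-5200, Mul(4, -132, Add(16, 132))), Rational(1, 2)) = Pow(Add(-5200, Mul(4, -132, 148)), Rational(1, 2)) = Pow(Add(-5200, -78144), Rational(1, 2)) = Pow(-83344, Rational(1, 2)) = Mul(4, I, Pow(5209, Rational(1, 2)))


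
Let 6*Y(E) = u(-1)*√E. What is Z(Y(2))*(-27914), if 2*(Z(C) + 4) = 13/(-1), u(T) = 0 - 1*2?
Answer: 293097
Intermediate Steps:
u(T) = -2 (u(T) = 0 - 2 = -2)
Y(E) = -√E/3 (Y(E) = (-2*√E)/6 = -√E/3)
Z(C) = -21/2 (Z(C) = -4 + (13/(-1))/2 = -4 + (13*(-1))/2 = -4 + (½)*(-13) = -4 - 13/2 = -21/2)
Z(Y(2))*(-27914) = -21/2*(-27914) = 293097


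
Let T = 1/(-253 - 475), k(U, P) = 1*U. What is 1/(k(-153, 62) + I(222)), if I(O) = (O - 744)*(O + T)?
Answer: -364/42237207 ≈ -8.6180e-6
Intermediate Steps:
k(U, P) = U
T = -1/728 (T = 1/(-728) = -1/728 ≈ -0.0013736)
I(O) = (-744 + O)*(-1/728 + O) (I(O) = (O - 744)*(O - 1/728) = (-744 + O)*(-1/728 + O))
1/(k(-153, 62) + I(222)) = 1/(-153 + (93/91 + 222**2 - 541633/728*222)) = 1/(-153 + (93/91 + 49284 - 60121263/364)) = 1/(-153 - 42181515/364) = 1/(-42237207/364) = -364/42237207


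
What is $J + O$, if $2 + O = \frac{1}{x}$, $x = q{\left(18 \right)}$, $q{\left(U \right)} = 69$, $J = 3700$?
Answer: $\frac{255163}{69} \approx 3698.0$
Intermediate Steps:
$x = 69$
$O = - \frac{137}{69}$ ($O = -2 + \frac{1}{69} = - \frac{137}{69} \approx -1.9855$)
$J + O = 3700 - \frac{137}{69} = \frac{255163}{69}$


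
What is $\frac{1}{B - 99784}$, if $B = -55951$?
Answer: $- \frac{1}{155735} \approx -6.4212 \cdot 10^{-6}$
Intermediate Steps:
$\frac{1}{B - 99784} = \frac{1}{-55951 - 99784} = \frac{1}{-155735} = - \frac{1}{155735}$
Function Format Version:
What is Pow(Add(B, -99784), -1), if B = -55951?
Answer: Rational(-1, 155735) ≈ -6.4212e-6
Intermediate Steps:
Pow(Add(B, -99784), -1) = Pow(Add(-55951, -99784), -1) = Pow(-155735, -1) = Rational(-1, 155735)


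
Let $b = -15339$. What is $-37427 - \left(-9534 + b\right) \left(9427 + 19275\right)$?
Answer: $713867419$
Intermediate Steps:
$-37427 - \left(-9534 + b\right) \left(9427 + 19275\right) = -37427 - \left(-9534 - 15339\right) \left(9427 + 19275\right) = -37427 - \left(-24873\right) 28702 = -37427 - -713904846 = -37427 + 713904846 = 713867419$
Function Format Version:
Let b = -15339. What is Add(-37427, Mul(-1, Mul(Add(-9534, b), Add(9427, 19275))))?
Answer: 713867419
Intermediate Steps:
Add(-37427, Mul(-1, Mul(Add(-9534, b), Add(9427, 19275)))) = Add(-37427, Mul(-1, Mul(Add(-9534, -15339), Add(9427, 19275)))) = Add(-37427, Mul(-1, Mul(-24873, 28702))) = Add(-37427, Mul(-1, -713904846)) = Add(-37427, 713904846) = 713867419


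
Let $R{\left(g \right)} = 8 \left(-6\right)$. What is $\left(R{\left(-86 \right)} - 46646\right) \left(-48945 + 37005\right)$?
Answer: $557526360$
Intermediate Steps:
$R{\left(g \right)} = -48$
$\left(R{\left(-86 \right)} - 46646\right) \left(-48945 + 37005\right) = \left(-48 - 46646\right) \left(-48945 + 37005\right) = \left(-46694\right) \left(-11940\right) = 557526360$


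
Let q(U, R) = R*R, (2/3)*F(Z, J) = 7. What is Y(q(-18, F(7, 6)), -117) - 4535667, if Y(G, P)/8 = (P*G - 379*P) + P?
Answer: -4285053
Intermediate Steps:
F(Z, J) = 21/2 (F(Z, J) = (3/2)*7 = 21/2)
q(U, R) = R²
Y(G, P) = -3024*P + 8*G*P (Y(G, P) = 8*((P*G - 379*P) + P) = 8*((G*P - 379*P) + P) = 8*((-379*P + G*P) + P) = 8*(-378*P + G*P) = -3024*P + 8*G*P)
Y(q(-18, F(7, 6)), -117) - 4535667 = 8*(-117)*(-378 + (21/2)²) - 4535667 = 8*(-117)*(-378 + 441/4) - 4535667 = 8*(-117)*(-1071/4) - 4535667 = 250614 - 4535667 = -4285053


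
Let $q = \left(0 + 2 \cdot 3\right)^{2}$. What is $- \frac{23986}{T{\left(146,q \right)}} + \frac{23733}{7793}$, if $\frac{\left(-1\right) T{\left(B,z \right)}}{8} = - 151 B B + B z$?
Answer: $\frac{304966723271}{100169975120} \approx 3.0445$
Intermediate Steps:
$q = 36$ ($q = \left(0 + 6\right)^{2} = 6^{2} = 36$)
$T{\left(B,z \right)} = 1208 B^{2} - 8 B z$ ($T{\left(B,z \right)} = - 8 \left(- 151 B B + B z\right) = - 8 \left(- 151 B^{2} + B z\right) = 1208 B^{2} - 8 B z$)
$- \frac{23986}{T{\left(146,q \right)}} + \frac{23733}{7793} = - \frac{23986}{8 \cdot 146 \left(\left(-1\right) 36 + 151 \cdot 146\right)} + \frac{23733}{7793} = - \frac{23986}{8 \cdot 146 \left(-36 + 22046\right)} + 23733 \cdot \frac{1}{7793} = - \frac{23986}{8 \cdot 146 \cdot 22010} + \frac{23733}{7793} = - \frac{23986}{25707680} + \frac{23733}{7793} = \left(-23986\right) \frac{1}{25707680} + \frac{23733}{7793} = - \frac{11993}{12853840} + \frac{23733}{7793} = \frac{304966723271}{100169975120}$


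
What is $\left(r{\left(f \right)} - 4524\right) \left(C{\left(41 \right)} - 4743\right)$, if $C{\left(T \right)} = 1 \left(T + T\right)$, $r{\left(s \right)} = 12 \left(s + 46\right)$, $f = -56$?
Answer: $21645684$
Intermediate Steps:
$r{\left(s \right)} = 552 + 12 s$ ($r{\left(s \right)} = 12 \left(46 + s\right) = 552 + 12 s$)
$C{\left(T \right)} = 2 T$ ($C{\left(T \right)} = 1 \cdot 2 T = 2 T$)
$\left(r{\left(f \right)} - 4524\right) \left(C{\left(41 \right)} - 4743\right) = \left(\left(552 + 12 \left(-56\right)\right) - 4524\right) \left(2 \cdot 41 - 4743\right) = \left(\left(552 - 672\right) - 4524\right) \left(82 - 4743\right) = \left(-120 - 4524\right) \left(-4661\right) = \left(-4644\right) \left(-4661\right) = 21645684$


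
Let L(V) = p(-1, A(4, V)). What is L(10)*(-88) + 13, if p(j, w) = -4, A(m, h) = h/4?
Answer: 365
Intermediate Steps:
A(m, h) = h/4 (A(m, h) = h*(¼) = h/4)
L(V) = -4
L(10)*(-88) + 13 = -4*(-88) + 13 = 352 + 13 = 365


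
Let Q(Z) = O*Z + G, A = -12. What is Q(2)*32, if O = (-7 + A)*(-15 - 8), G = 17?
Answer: 28512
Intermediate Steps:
O = 437 (O = (-7 - 12)*(-15 - 8) = -19*(-23) = 437)
Q(Z) = 17 + 437*Z (Q(Z) = 437*Z + 17 = 17 + 437*Z)
Q(2)*32 = (17 + 437*2)*32 = (17 + 874)*32 = 891*32 = 28512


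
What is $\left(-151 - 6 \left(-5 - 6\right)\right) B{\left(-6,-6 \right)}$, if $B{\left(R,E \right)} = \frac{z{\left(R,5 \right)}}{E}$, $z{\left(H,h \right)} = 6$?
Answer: $85$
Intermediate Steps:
$B{\left(R,E \right)} = \frac{6}{E}$
$\left(-151 - 6 \left(-5 - 6\right)\right) B{\left(-6,-6 \right)} = \left(-151 - 6 \left(-5 - 6\right)\right) \frac{6}{-6} = \left(-151 - -66\right) 6 \left(- \frac{1}{6}\right) = \left(-151 + 66\right) \left(-1\right) = \left(-85\right) \left(-1\right) = 85$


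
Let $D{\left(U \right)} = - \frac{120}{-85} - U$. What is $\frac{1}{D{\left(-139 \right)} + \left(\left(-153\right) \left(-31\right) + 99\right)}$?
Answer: $\frac{17}{84701} \approx 0.00020071$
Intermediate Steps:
$D{\left(U \right)} = \frac{24}{17} - U$ ($D{\left(U \right)} = \left(-120\right) \left(- \frac{1}{85}\right) - U = \frac{24}{17} - U$)
$\frac{1}{D{\left(-139 \right)} + \left(\left(-153\right) \left(-31\right) + 99\right)} = \frac{1}{\left(\frac{24}{17} - -139\right) + \left(\left(-153\right) \left(-31\right) + 99\right)} = \frac{1}{\left(\frac{24}{17} + 139\right) + \left(4743 + 99\right)} = \frac{1}{\frac{2387}{17} + 4842} = \frac{1}{\frac{84701}{17}} = \frac{17}{84701}$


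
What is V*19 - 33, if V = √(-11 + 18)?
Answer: -33 + 19*√7 ≈ 17.269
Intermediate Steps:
V = √7 ≈ 2.6458
V*19 - 33 = √7*19 - 33 = 19*√7 - 33 = -33 + 19*√7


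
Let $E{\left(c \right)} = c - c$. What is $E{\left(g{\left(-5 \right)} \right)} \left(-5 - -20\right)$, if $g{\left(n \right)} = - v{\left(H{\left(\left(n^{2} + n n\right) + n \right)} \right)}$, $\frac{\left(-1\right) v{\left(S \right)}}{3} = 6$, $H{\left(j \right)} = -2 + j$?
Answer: $0$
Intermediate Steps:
$v{\left(S \right)} = -18$ ($v{\left(S \right)} = \left(-3\right) 6 = -18$)
$g{\left(n \right)} = 18$ ($g{\left(n \right)} = \left(-1\right) \left(-18\right) = 18$)
$E{\left(c \right)} = 0$
$E{\left(g{\left(-5 \right)} \right)} \left(-5 - -20\right) = 0 \left(-5 - -20\right) = 0 \left(-5 + 20\right) = 0 \cdot 15 = 0$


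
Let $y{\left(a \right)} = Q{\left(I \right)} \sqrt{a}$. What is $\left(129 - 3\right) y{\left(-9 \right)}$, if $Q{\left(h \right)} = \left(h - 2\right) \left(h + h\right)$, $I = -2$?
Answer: $6048 i \approx 6048.0 i$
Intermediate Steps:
$Q{\left(h \right)} = 2 h \left(-2 + h\right)$ ($Q{\left(h \right)} = \left(-2 + h\right) 2 h = 2 h \left(-2 + h\right)$)
$y{\left(a \right)} = 16 \sqrt{a}$ ($y{\left(a \right)} = 2 \left(-2\right) \left(-2 - 2\right) \sqrt{a} = 2 \left(-2\right) \left(-4\right) \sqrt{a} = 16 \sqrt{a}$)
$\left(129 - 3\right) y{\left(-9 \right)} = \left(129 - 3\right) 16 \sqrt{-9} = 126 \cdot 16 \cdot 3 i = 126 \cdot 48 i = 6048 i$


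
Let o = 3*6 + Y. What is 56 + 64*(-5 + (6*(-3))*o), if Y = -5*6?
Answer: 13560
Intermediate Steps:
Y = -30
o = -12 (o = 3*6 - 30 = 18 - 30 = -12)
56 + 64*(-5 + (6*(-3))*o) = 56 + 64*(-5 + (6*(-3))*(-12)) = 56 + 64*(-5 - 18*(-12)) = 56 + 64*(-5 + 216) = 56 + 64*211 = 56 + 13504 = 13560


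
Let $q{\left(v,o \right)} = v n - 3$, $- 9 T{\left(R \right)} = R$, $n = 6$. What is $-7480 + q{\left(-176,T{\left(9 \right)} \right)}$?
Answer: $-8539$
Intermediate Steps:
$T{\left(R \right)} = - \frac{R}{9}$
$q{\left(v,o \right)} = -3 + 6 v$ ($q{\left(v,o \right)} = v 6 - 3 = 6 v - 3 = -3 + 6 v$)
$-7480 + q{\left(-176,T{\left(9 \right)} \right)} = -7480 + \left(-3 + 6 \left(-176\right)\right) = -7480 - 1059 = -8539$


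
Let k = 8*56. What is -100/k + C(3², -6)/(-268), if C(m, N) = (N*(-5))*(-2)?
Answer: 5/7504 ≈ 0.00066631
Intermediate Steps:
C(m, N) = 10*N (C(m, N) = -5*N*(-2) = 10*N)
k = 448
-100/k + C(3², -6)/(-268) = -100/448 + (10*(-6))/(-268) = -100*1/448 - 60*(-1/268) = -25/112 + 15/67 = 5/7504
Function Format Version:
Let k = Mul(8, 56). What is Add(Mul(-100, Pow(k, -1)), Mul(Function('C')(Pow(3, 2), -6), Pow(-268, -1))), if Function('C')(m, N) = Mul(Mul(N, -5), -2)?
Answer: Rational(5, 7504) ≈ 0.00066631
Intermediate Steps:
Function('C')(m, N) = Mul(10, N) (Function('C')(m, N) = Mul(Mul(-5, N), -2) = Mul(10, N))
k = 448
Add(Mul(-100, Pow(k, -1)), Mul(Function('C')(Pow(3, 2), -6), Pow(-268, -1))) = Add(Mul(-100, Pow(448, -1)), Mul(Mul(10, -6), Pow(-268, -1))) = Add(Mul(-100, Rational(1, 448)), Mul(-60, Rational(-1, 268))) = Add(Rational(-25, 112), Rational(15, 67)) = Rational(5, 7504)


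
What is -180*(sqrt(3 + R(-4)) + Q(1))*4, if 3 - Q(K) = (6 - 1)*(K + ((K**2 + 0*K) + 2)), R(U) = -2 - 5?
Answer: 12240 - 1440*I ≈ 12240.0 - 1440.0*I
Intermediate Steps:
R(U) = -7
Q(K) = -7 - 5*K - 5*K**2 (Q(K) = 3 - (6 - 1)*(K + ((K**2 + 0*K) + 2)) = 3 - 5*(K + ((K**2 + 0) + 2)) = 3 - 5*(K + (K**2 + 2)) = 3 - 5*(K + (2 + K**2)) = 3 - 5*(2 + K + K**2) = 3 - (10 + 5*K + 5*K**2) = 3 + (-10 - 5*K - 5*K**2) = -7 - 5*K - 5*K**2)
-180*(sqrt(3 + R(-4)) + Q(1))*4 = -180*(sqrt(3 - 7) + (-7 - 5*1 - 5*1**2))*4 = -180*(sqrt(-4) + (-7 - 5 - 5*1))*4 = -180*(2*I + (-7 - 5 - 5))*4 = -180*(2*I - 17)*4 = -180*(-17 + 2*I)*4 = -180*(-68 + 8*I) = 12240 - 1440*I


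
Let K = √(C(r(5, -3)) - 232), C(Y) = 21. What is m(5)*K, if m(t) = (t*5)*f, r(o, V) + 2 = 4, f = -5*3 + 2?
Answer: -325*I*√211 ≈ -4720.9*I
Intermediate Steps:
f = -13 (f = -15 + 2 = -13)
r(o, V) = 2 (r(o, V) = -2 + 4 = 2)
m(t) = -65*t (m(t) = (t*5)*(-13) = (5*t)*(-13) = -65*t)
K = I*√211 (K = √(21 - 232) = √(-211) = I*√211 ≈ 14.526*I)
m(5)*K = (-65*5)*(I*√211) = -325*I*√211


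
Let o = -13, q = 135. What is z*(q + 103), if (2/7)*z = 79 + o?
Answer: 54978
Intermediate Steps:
z = 231 (z = 7*(79 - 13)/2 = (7/2)*66 = 231)
z*(q + 103) = 231*(135 + 103) = 231*238 = 54978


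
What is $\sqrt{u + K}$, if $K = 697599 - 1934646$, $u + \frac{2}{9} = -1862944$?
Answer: $\frac{i \sqrt{27899921}}{3} \approx 1760.7 i$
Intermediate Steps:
$u = - \frac{16766498}{9}$ ($u = - \frac{2}{9} - 1862944 = - \frac{16766498}{9} \approx -1.8629 \cdot 10^{6}$)
$K = -1237047$ ($K = 697599 - 1934646 = -1237047$)
$\sqrt{u + K} = \sqrt{- \frac{16766498}{9} - 1237047} = \sqrt{- \frac{27899921}{9}} = \frac{i \sqrt{27899921}}{3}$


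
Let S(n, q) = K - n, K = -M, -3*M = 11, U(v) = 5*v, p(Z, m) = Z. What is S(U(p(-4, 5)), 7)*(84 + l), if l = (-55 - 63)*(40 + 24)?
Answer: -530228/3 ≈ -1.7674e+5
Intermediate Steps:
M = -11/3 (M = -1/3*11 = -11/3 ≈ -3.6667)
K = 11/3 (K = -1*(-11/3) = 11/3 ≈ 3.6667)
S(n, q) = 11/3 - n
l = -7552 (l = -118*64 = -7552)
S(U(p(-4, 5)), 7)*(84 + l) = (11/3 - 5*(-4))*(84 - 7552) = (11/3 - 1*(-20))*(-7468) = (11/3 + 20)*(-7468) = (71/3)*(-7468) = -530228/3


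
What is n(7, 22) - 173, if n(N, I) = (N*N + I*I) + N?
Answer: 367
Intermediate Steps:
n(N, I) = N + I² + N² (n(N, I) = (N² + I²) + N = (I² + N²) + N = N + I² + N²)
n(7, 22) - 173 = (7 + 22² + 7²) - 173 = (7 + 484 + 49) - 173 = 540 - 173 = 367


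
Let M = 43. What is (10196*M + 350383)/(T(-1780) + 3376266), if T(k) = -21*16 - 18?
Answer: 262937/1125304 ≈ 0.23366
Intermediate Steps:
T(k) = -354 (T(k) = -336 - 18 = -354)
(10196*M + 350383)/(T(-1780) + 3376266) = (10196*43 + 350383)/(-354 + 3376266) = (438428 + 350383)/3375912 = 788811*(1/3375912) = 262937/1125304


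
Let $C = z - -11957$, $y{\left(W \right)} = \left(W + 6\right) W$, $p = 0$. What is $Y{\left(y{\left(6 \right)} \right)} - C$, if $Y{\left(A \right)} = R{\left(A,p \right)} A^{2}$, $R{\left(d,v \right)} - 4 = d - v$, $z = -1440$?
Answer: $383467$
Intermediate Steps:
$y{\left(W \right)} = W \left(6 + W\right)$ ($y{\left(W \right)} = \left(6 + W\right) W = W \left(6 + W\right)$)
$R{\left(d,v \right)} = 4 + d - v$ ($R{\left(d,v \right)} = 4 + \left(d - v\right) = 4 + d - v$)
$Y{\left(A \right)} = A^{2} \left(4 + A\right)$ ($Y{\left(A \right)} = \left(4 + A - 0\right) A^{2} = \left(4 + A + 0\right) A^{2} = \left(4 + A\right) A^{2} = A^{2} \left(4 + A\right)$)
$C = 10517$ ($C = -1440 - -11957 = -1440 + 11957 = 10517$)
$Y{\left(y{\left(6 \right)} \right)} - C = \left(6 \left(6 + 6\right)\right)^{2} \left(4 + 6 \left(6 + 6\right)\right) - 10517 = \left(6 \cdot 12\right)^{2} \left(4 + 6 \cdot 12\right) - 10517 = 72^{2} \left(4 + 72\right) - 10517 = 5184 \cdot 76 - 10517 = 393984 - 10517 = 383467$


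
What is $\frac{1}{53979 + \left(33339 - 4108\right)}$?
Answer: $\frac{1}{83210} \approx 1.2018 \cdot 10^{-5}$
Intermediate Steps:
$\frac{1}{53979 + \left(33339 - 4108\right)} = \frac{1}{53979 + 29231} = \frac{1}{83210}$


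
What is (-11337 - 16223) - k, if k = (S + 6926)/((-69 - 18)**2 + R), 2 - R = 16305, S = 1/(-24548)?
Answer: -5908755494473/214402232 ≈ -27559.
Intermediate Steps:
S = -1/24548 ≈ -4.0737e-5
R = -16303 (R = 2 - 1*16305 = 2 - 16305 = -16303)
k = -170019447/214402232 (k = (-1/24548 + 6926)/((-69 - 18)**2 - 16303) = 170019447/(24548*((-87)**2 - 16303)) = 170019447/(24548*(7569 - 16303)) = (170019447/24548)/(-8734) = (170019447/24548)*(-1/8734) = -170019447/214402232 ≈ -0.79299)
(-11337 - 16223) - k = (-11337 - 16223) - 1*(-170019447/214402232) = -27560 + 170019447/214402232 = -5908755494473/214402232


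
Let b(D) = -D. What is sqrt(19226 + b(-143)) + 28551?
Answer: 28551 + sqrt(19369) ≈ 28690.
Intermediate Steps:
sqrt(19226 + b(-143)) + 28551 = sqrt(19226 - 1*(-143)) + 28551 = sqrt(19226 + 143) + 28551 = sqrt(19369) + 28551 = 28551 + sqrt(19369)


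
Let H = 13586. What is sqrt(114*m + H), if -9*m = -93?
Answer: 2*sqrt(3691) ≈ 121.51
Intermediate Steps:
m = 31/3 (m = -1/9*(-93) = 31/3 ≈ 10.333)
sqrt(114*m + H) = sqrt(114*(31/3) + 13586) = sqrt(1178 + 13586) = sqrt(14764) = 2*sqrt(3691)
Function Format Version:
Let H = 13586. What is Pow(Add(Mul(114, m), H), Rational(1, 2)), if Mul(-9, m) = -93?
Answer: Mul(2, Pow(3691, Rational(1, 2))) ≈ 121.51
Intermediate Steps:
m = Rational(31, 3) (m = Mul(Rational(-1, 9), -93) = Rational(31, 3) ≈ 10.333)
Pow(Add(Mul(114, m), H), Rational(1, 2)) = Pow(Add(Mul(114, Rational(31, 3)), 13586), Rational(1, 2)) = Pow(Add(1178, 13586), Rational(1, 2)) = Pow(14764, Rational(1, 2)) = Mul(2, Pow(3691, Rational(1, 2)))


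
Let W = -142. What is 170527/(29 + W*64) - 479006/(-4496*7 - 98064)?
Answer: -806821369/53339392 ≈ -15.126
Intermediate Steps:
170527/(29 + W*64) - 479006/(-4496*7 - 98064) = 170527/(29 - 142*64) - 479006/(-4496*7 - 98064) = 170527/(29 - 9088) - 479006/(-31472 - 98064) = 170527/(-9059) - 479006/(-129536) = 170527*(-1/9059) - 479006*(-1/129536) = -170527/9059 + 21773/5888 = -806821369/53339392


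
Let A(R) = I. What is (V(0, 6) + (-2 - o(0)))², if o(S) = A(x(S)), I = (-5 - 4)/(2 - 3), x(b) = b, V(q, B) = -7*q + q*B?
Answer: 121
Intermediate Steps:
V(q, B) = -7*q + B*q
I = 9 (I = -9/(-1) = -9*(-1) = 9)
A(R) = 9
o(S) = 9
(V(0, 6) + (-2 - o(0)))² = (0*(-7 + 6) + (-2 - 1*9))² = (0*(-1) + (-2 - 9))² = (0 - 11)² = (-11)² = 121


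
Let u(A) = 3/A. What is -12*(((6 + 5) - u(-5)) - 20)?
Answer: 504/5 ≈ 100.80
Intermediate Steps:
-12*(((6 + 5) - u(-5)) - 20) = -12*(((6 + 5) - 3/(-5)) - 20) = -12*((11 - 3*(-1)/5) - 20) = -12*((11 - 1*(-⅗)) - 20) = -12*((11 + ⅗) - 20) = -12*(58/5 - 20) = -12*(-42/5) = 504/5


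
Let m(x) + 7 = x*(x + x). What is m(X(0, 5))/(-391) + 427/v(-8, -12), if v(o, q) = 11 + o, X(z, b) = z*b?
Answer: 166978/1173 ≈ 142.35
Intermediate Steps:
X(z, b) = b*z
m(x) = -7 + 2*x**2 (m(x) = -7 + x*(x + x) = -7 + x*(2*x) = -7 + 2*x**2)
m(X(0, 5))/(-391) + 427/v(-8, -12) = (-7 + 2*(5*0)**2)/(-391) + 427/(11 - 8) = (-7 + 2*0**2)*(-1/391) + 427/3 = (-7 + 2*0)*(-1/391) + 427*(1/3) = (-7 + 0)*(-1/391) + 427/3 = -7*(-1/391) + 427/3 = 7/391 + 427/3 = 166978/1173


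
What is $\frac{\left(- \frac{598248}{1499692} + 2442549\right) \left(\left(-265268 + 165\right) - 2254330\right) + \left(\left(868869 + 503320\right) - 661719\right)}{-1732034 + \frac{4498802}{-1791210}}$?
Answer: $\frac{2066353262550532417004175}{581588266006007233} \approx 3.5529 \cdot 10^{6}$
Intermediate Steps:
$\frac{\left(- \frac{598248}{1499692} + 2442549\right) \left(\left(-265268 + 165\right) - 2254330\right) + \left(\left(868869 + 503320\right) - 661719\right)}{-1732034 + \frac{4498802}{-1791210}} = \frac{\left(\left(-598248\right) \frac{1}{1499692} + 2442549\right) \left(-265103 - 2254330\right) + \left(1372189 - 661719\right)}{-1732034 + 4498802 \left(- \frac{1}{1791210}\right)} = \frac{\left(- \frac{149562}{374923} + 2442549\right) \left(-2519433\right) + 710470}{-1732034 - \frac{2249401}{895605}} = \frac{\frac{915767649165}{374923} \left(-2519433\right) + 710470}{- \frac{1551220559971}{895605}} = \left(- \frac{2307215235638723445}{374923} + 710470\right) \left(- \frac{895605}{1551220559971}\right) = \left(- \frac{2307214969267179635}{374923}\right) \left(- \frac{895605}{1551220559971}\right) = \frac{2066353262550532417004175}{581588266006007233}$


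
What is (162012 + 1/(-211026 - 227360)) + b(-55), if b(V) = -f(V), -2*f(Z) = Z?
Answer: 35505868508/219193 ≈ 1.6198e+5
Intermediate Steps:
f(Z) = -Z/2
b(V) = V/2 (b(V) = -(-1)*V/2 = V/2)
(162012 + 1/(-211026 - 227360)) + b(-55) = (162012 + 1/(-211026 - 227360)) + (½)*(-55) = (162012 + 1/(-438386)) - 55/2 = (162012 - 1/438386) - 55/2 = 71023792631/438386 - 55/2 = 35505868508/219193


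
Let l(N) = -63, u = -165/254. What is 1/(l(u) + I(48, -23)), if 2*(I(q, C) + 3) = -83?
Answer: -2/215 ≈ -0.0093023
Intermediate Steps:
I(q, C) = -89/2 (I(q, C) = -3 + (½)*(-83) = -3 - 83/2 = -89/2)
u = -165/254 (u = -165*1/254 = -165/254 ≈ -0.64961)
1/(l(u) + I(48, -23)) = 1/(-63 - 89/2) = 1/(-215/2) = -2/215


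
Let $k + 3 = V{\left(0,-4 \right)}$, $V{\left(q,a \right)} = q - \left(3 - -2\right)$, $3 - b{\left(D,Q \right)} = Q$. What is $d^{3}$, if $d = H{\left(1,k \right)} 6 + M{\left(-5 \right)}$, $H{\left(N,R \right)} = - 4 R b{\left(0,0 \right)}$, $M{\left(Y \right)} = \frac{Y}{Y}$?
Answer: $192100033$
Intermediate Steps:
$b{\left(D,Q \right)} = 3 - Q$
$M{\left(Y \right)} = 1$
$V{\left(q,a \right)} = -5 + q$ ($V{\left(q,a \right)} = q - \left(3 + 2\right) = q - 5 = -5 + q$)
$k = -8$ ($k = -3 + \left(-5 + 0\right) = -3 - 5 = -8$)
$H{\left(N,R \right)} = - 12 R$ ($H{\left(N,R \right)} = - 4 R \left(3 - 0\right) = - 4 R \left(3 + 0\right) = - 4 R 3 = - 12 R$)
$d = 577$ ($d = \left(-12\right) \left(-8\right) 6 + 1 = 96 \cdot 6 + 1 = 576 + 1 = 577$)
$d^{3} = 577^{3} = 192100033$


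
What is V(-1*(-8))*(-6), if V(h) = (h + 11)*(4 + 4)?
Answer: -912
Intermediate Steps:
V(h) = 88 + 8*h (V(h) = (11 + h)*8 = 88 + 8*h)
V(-1*(-8))*(-6) = (88 + 8*(-1*(-8)))*(-6) = (88 + 8*8)*(-6) = (88 + 64)*(-6) = 152*(-6) = -912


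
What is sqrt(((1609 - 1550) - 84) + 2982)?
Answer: sqrt(2957) ≈ 54.378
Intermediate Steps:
sqrt(((1609 - 1550) - 84) + 2982) = sqrt((59 - 84) + 2982) = sqrt(-25 + 2982) = sqrt(2957)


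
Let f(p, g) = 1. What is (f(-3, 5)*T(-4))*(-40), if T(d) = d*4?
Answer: 640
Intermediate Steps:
T(d) = 4*d
(f(-3, 5)*T(-4))*(-40) = (1*(4*(-4)))*(-40) = (1*(-16))*(-40) = -16*(-40) = 640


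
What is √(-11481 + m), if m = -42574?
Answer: I*√54055 ≈ 232.5*I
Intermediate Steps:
√(-11481 + m) = √(-11481 - 42574) = √(-54055) = I*√54055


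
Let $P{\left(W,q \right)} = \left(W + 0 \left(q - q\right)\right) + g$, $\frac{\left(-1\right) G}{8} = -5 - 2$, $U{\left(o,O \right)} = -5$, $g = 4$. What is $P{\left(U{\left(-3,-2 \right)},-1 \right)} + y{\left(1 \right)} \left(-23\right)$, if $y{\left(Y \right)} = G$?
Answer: $-1289$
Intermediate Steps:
$G = 56$ ($G = - 8 \left(-5 - 2\right) = \left(-8\right) \left(-7\right) = 56$)
$y{\left(Y \right)} = 56$
$P{\left(W,q \right)} = 4 + W$ ($P{\left(W,q \right)} = \left(W + 0 \left(q - q\right)\right) + 4 = \left(W + 0 \cdot 0\right) + 4 = \left(W + 0\right) + 4 = W + 4 = 4 + W$)
$P{\left(U{\left(-3,-2 \right)},-1 \right)} + y{\left(1 \right)} \left(-23\right) = \left(4 - 5\right) + 56 \left(-23\right) = -1 - 1288 = -1289$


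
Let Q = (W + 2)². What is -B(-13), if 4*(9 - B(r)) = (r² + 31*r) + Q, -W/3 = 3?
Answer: -221/4 ≈ -55.250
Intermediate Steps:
W = -9 (W = -3*3 = -9)
Q = 49 (Q = (-9 + 2)² = (-7)² = 49)
B(r) = -13/4 - 31*r/4 - r²/4 (B(r) = 9 - ((r² + 31*r) + 49)/4 = 9 - (49 + r² + 31*r)/4 = 9 + (-49/4 - 31*r/4 - r²/4) = -13/4 - 31*r/4 - r²/4)
-B(-13) = -(-13/4 - 31/4*(-13) - ¼*(-13)²) = -(-13/4 + 403/4 - ¼*169) = -(-13/4 + 403/4 - 169/4) = -1*221/4 = -221/4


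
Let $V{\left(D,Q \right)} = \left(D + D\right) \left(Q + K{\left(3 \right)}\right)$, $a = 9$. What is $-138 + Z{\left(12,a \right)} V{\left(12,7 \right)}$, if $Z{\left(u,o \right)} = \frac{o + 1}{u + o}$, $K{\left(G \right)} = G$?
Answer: $- \frac{166}{7} \approx -23.714$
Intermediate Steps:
$Z{\left(u,o \right)} = \frac{1 + o}{o + u}$
$V{\left(D,Q \right)} = 2 D \left(3 + Q\right)$ ($V{\left(D,Q \right)} = \left(D + D\right) \left(Q + 3\right) = 2 D \left(3 + Q\right)$)
$-138 + Z{\left(12,a \right)} V{\left(12,7 \right)} = -138 + \frac{1 + 9}{9 + 12} \cdot 2 \cdot 12 \left(3 + 7\right) = -138 + \frac{1}{21} \cdot 10 \cdot 2 \cdot 12 \cdot 10 = -138 + \frac{1}{21} \cdot 10 \cdot 240 = -138 + \frac{10}{21} \cdot 240 = -138 + \frac{800}{7} = - \frac{166}{7}$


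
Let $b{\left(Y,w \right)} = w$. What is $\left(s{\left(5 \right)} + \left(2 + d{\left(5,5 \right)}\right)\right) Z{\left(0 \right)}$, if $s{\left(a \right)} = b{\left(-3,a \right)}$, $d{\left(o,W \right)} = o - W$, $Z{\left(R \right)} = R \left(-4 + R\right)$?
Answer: $0$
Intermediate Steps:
$s{\left(a \right)} = a$
$\left(s{\left(5 \right)} + \left(2 + d{\left(5,5 \right)}\right)\right) Z{\left(0 \right)} = \left(5 + \left(2 + \left(5 - 5\right)\right)\right) 0 \left(-4 + 0\right) = \left(5 + \left(2 + \left(5 - 5\right)\right)\right) 0 \left(-4\right) = \left(5 + \left(2 + 0\right)\right) 0 = \left(5 + 2\right) 0 = 7 \cdot 0 = 0$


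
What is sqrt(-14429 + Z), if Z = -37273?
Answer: I*sqrt(51702) ≈ 227.38*I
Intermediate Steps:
sqrt(-14429 + Z) = sqrt(-14429 - 37273) = sqrt(-51702) = I*sqrt(51702)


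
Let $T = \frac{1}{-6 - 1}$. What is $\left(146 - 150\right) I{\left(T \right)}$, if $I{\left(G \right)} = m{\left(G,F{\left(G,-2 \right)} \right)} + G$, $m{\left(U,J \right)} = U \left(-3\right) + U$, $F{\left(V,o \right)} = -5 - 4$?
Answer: $- \frac{4}{7} \approx -0.57143$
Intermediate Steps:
$F{\left(V,o \right)} = -9$
$m{\left(U,J \right)} = - 2 U$ ($m{\left(U,J \right)} = - 3 U + U = - 2 U$)
$T = - \frac{1}{7}$ ($T = \frac{1}{-7} = - \frac{1}{7} \approx -0.14286$)
$I{\left(G \right)} = - G$ ($I{\left(G \right)} = - 2 G + G = - G$)
$\left(146 - 150\right) I{\left(T \right)} = \left(146 - 150\right) \left(\left(-1\right) \left(- \frac{1}{7}\right)\right) = \left(-4\right) \frac{1}{7} = - \frac{4}{7}$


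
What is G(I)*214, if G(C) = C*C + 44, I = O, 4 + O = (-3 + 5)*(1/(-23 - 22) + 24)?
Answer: 856338976/2025 ≈ 4.2288e+5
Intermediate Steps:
O = 1978/45 (O = -4 + (-3 + 5)*(1/(-23 - 22) + 24) = -4 + 2*(1/(-45) + 24) = -4 + 2*(-1/45 + 24) = -4 + 2*(1079/45) = -4 + 2158/45 = 1978/45 ≈ 43.956)
I = 1978/45 ≈ 43.956
G(C) = 44 + C² (G(C) = C² + 44 = 44 + C²)
G(I)*214 = (44 + (1978/45)²)*214 = (44 + 3912484/2025)*214 = (4001584/2025)*214 = 856338976/2025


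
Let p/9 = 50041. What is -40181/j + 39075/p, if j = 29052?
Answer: -1884563321/1453791132 ≈ -1.2963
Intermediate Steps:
p = 450369 (p = 9*50041 = 450369)
-40181/j + 39075/p = -40181/29052 + 39075/450369 = -40181*1/29052 + 39075*(1/450369) = -40181/29052 + 13025/150123 = -1884563321/1453791132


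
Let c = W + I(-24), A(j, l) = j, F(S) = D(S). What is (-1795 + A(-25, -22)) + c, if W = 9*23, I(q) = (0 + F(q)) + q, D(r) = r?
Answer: -1661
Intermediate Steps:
F(S) = S
I(q) = 2*q (I(q) = (0 + q) + q = q + q = 2*q)
W = 207
c = 159 (c = 207 + 2*(-24) = 207 - 48 = 159)
(-1795 + A(-25, -22)) + c = (-1795 - 25) + 159 = -1820 + 159 = -1661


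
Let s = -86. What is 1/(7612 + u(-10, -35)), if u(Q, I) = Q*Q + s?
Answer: 1/7626 ≈ 0.00013113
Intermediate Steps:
u(Q, I) = -86 + Q² (u(Q, I) = Q*Q - 86 = Q² - 86 = -86 + Q²)
1/(7612 + u(-10, -35)) = 1/(7612 + (-86 + (-10)²)) = 1/(7612 + (-86 + 100)) = 1/(7612 + 14) = 1/7626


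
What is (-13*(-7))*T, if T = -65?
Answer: -5915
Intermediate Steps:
(-13*(-7))*T = -13*(-7)*(-65) = 91*(-65) = -5915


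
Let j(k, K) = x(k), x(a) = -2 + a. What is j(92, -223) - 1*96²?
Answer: -9126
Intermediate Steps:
j(k, K) = -2 + k
j(92, -223) - 1*96² = (-2 + 92) - 1*96² = 90 - 1*9216 = 90 - 9216 = -9126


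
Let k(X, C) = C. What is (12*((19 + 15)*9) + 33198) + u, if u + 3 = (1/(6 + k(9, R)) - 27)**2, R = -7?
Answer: 37651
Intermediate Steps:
u = 781 (u = -3 + (1/(6 - 7) - 27)**2 = -3 + (1/(-1) - 27)**2 = -3 + (-1 - 27)**2 = -3 + (-28)**2 = -3 + 784 = 781)
(12*((19 + 15)*9) + 33198) + u = (12*((19 + 15)*9) + 33198) + 781 = (12*(34*9) + 33198) + 781 = (12*306 + 33198) + 781 = (3672 + 33198) + 781 = 36870 + 781 = 37651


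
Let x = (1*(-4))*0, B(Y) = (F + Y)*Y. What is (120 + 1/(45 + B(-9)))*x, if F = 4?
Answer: 0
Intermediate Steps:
B(Y) = Y*(4 + Y) (B(Y) = (4 + Y)*Y = Y*(4 + Y))
x = 0 (x = -4*0 = 0)
(120 + 1/(45 + B(-9)))*x = (120 + 1/(45 - 9*(4 - 9)))*0 = (120 + 1/(45 - 9*(-5)))*0 = (120 + 1/(45 + 45))*0 = (120 + 1/90)*0 = (10801/90)*0 = 0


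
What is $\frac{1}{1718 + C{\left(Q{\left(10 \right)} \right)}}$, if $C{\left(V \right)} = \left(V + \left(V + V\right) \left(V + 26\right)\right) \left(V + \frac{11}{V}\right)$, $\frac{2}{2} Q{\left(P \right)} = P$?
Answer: $\frac{1}{9821} \approx 0.00010182$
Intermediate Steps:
$Q{\left(P \right)} = P$
$C{\left(V \right)} = \left(V + \frac{11}{V}\right) \left(V + 2 V \left(26 + V\right)\right)$ ($C{\left(V \right)} = \left(V + 2 V \left(26 + V\right)\right) \left(V + \frac{11}{V}\right) = \left(V + \frac{11}{V}\right) \left(V + 2 V \left(26 + V\right)\right)$)
$\frac{1}{1718 + C{\left(Q{\left(10 \right)} \right)}} = \frac{1}{1718 + \left(583 + 2 \cdot 10^{3} + 22 \cdot 10 + 53 \cdot 10^{2}\right)} = \frac{1}{1718 + \left(583 + 2 \cdot 1000 + 220 + 53 \cdot 100\right)} = \frac{1}{1718 + \left(583 + 2000 + 220 + 5300\right)} = \frac{1}{1718 + 8103} = \frac{1}{9821}$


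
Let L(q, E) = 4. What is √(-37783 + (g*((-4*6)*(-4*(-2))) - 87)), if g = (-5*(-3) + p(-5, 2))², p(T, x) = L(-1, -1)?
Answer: I*√107182 ≈ 327.39*I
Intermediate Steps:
p(T, x) = 4
g = 361 (g = (-5*(-3) + 4)² = (15 + 4)² = 19² = 361)
√(-37783 + (g*((-4*6)*(-4*(-2))) - 87)) = √(-37783 + (361*((-4*6)*(-4*(-2))) - 87)) = √(-37783 + (361*(-24*8) - 87)) = √(-37783 + (361*(-192) - 87)) = √(-37783 + (-69312 - 87)) = √(-37783 - 69399) = √(-107182) = I*√107182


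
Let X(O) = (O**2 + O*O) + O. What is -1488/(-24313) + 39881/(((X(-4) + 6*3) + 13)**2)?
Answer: 974806481/84633553 ≈ 11.518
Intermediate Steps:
X(O) = O + 2*O**2 (X(O) = (O**2 + O**2) + O = 2*O**2 + O = O + 2*O**2)
-1488/(-24313) + 39881/(((X(-4) + 6*3) + 13)**2) = -1488/(-24313) + 39881/(((-4*(1 + 2*(-4)) + 6*3) + 13)**2) = -1488*(-1/24313) + 39881/(((-4*(1 - 8) + 18) + 13)**2) = 1488/24313 + 39881/(((-4*(-7) + 18) + 13)**2) = 1488/24313 + 39881/(((28 + 18) + 13)**2) = 1488/24313 + 39881/((46 + 13)**2) = 1488/24313 + 39881/(59**2) = 1488/24313 + 39881/3481 = 974806481/84633553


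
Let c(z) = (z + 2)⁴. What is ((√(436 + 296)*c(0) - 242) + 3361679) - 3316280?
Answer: 45157 + 32*√183 ≈ 45590.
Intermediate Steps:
c(z) = (2 + z)⁴
((√(436 + 296)*c(0) - 242) + 3361679) - 3316280 = ((√(436 + 296)*(2 + 0)⁴ - 242) + 3361679) - 3316280 = ((√732*2⁴ - 242) + 3361679) - 3316280 = (((2*√183)*16 - 242) + 3361679) - 3316280 = ((32*√183 - 242) + 3361679) - 3316280 = ((-242 + 32*√183) + 3361679) - 3316280 = (3361437 + 32*√183) - 3316280 = 45157 + 32*√183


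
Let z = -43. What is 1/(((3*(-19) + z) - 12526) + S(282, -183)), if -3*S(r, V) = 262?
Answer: -3/38140 ≈ -7.8658e-5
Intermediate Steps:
S(r, V) = -262/3 (S(r, V) = -⅓*262 = -262/3)
1/(((3*(-19) + z) - 12526) + S(282, -183)) = 1/(((3*(-19) - 43) - 12526) - 262/3) = 1/(((-57 - 43) - 12526) - 262/3) = 1/((-100 - 12526) - 262/3) = 1/(-12626 - 262/3) = 1/(-38140/3) = -3/38140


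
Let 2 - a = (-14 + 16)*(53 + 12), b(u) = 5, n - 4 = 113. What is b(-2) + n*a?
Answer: -14971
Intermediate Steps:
n = 117 (n = 4 + 113 = 117)
a = -128 (a = 2 - (-14 + 16)*(53 + 12) = 2 - 2*65 = 2 - 1*130 = 2 - 130 = -128)
b(-2) + n*a = 5 + 117*(-128) = 5 - 14976 = -14971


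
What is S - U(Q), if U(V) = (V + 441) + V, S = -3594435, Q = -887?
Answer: -3593102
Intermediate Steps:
U(V) = 441 + 2*V (U(V) = (441 + V) + V = 441 + 2*V)
S - U(Q) = -3594435 - (441 + 2*(-887)) = -3594435 - (441 - 1774) = -3594435 - 1*(-1333) = -3594435 + 1333 = -3593102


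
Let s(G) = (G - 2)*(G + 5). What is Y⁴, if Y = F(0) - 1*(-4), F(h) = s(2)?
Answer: 256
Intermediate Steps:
s(G) = (-2 + G)*(5 + G)
F(h) = 0 (F(h) = -10 + 2² + 3*2 = -10 + 4 + 6 = 0)
Y = 4 (Y = 0 - 1*(-4) = 0 + 4 = 4)
Y⁴ = 4⁴ = 256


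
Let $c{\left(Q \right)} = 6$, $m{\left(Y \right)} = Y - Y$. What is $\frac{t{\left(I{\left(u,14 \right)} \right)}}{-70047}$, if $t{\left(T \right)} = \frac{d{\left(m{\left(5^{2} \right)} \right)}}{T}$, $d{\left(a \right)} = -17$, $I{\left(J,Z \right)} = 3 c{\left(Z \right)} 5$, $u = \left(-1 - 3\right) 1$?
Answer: $\frac{17}{6304230} \approx 2.6966 \cdot 10^{-6}$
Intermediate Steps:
$m{\left(Y \right)} = 0$
$u = -4$ ($u = \left(-4\right) 1 = -4$)
$I{\left(J,Z \right)} = 90$ ($I{\left(J,Z \right)} = 3 \cdot 6 \cdot 5 = 18 \cdot 5 = 90$)
$t{\left(T \right)} = - \frac{17}{T}$
$\frac{t{\left(I{\left(u,14 \right)} \right)}}{-70047} = \frac{\left(-17\right) \frac{1}{90}}{-70047} = \left(-17\right) \frac{1}{90} \left(- \frac{1}{70047}\right) = \left(- \frac{17}{90}\right) \left(- \frac{1}{70047}\right) = \frac{17}{6304230}$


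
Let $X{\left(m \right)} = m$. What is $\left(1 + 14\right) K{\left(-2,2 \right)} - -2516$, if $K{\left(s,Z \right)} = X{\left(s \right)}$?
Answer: $2486$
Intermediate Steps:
$K{\left(s,Z \right)} = s$
$\left(1 + 14\right) K{\left(-2,2 \right)} - -2516 = \left(1 + 14\right) \left(-2\right) - -2516 = 15 \left(-2\right) + 2516 = -30 + 2516 = 2486$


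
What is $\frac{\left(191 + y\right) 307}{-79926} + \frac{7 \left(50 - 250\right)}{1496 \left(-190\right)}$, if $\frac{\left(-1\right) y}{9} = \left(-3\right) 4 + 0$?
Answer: $- \frac{14760992}{12908049} \approx -1.1435$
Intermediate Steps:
$y = 108$ ($y = - 9 \left(\left(-3\right) 4 + 0\right) = - 9 \left(-12 + 0\right) = \left(-9\right) \left(-12\right) = 108$)
$\frac{\left(191 + y\right) 307}{-79926} + \frac{7 \left(50 - 250\right)}{1496 \left(-190\right)} = \frac{\left(191 + 108\right) 307}{-79926} + \frac{7 \left(50 - 250\right)}{1496 \left(-190\right)} = 299 \cdot 307 \left(- \frac{1}{79926}\right) + \frac{7 \left(-200\right)}{-284240} = 91793 \left(- \frac{1}{79926}\right) - - \frac{35}{7106} = - \frac{91793}{79926} + \frac{35}{7106} = - \frac{14760992}{12908049}$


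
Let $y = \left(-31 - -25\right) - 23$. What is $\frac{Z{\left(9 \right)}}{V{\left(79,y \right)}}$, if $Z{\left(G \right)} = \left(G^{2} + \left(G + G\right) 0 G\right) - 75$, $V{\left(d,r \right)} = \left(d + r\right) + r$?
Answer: $\frac{2}{7} \approx 0.28571$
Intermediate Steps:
$y = -29$ ($y = \left(-31 + 25\right) - 23 = -6 - 23 = -29$)
$V{\left(d,r \right)} = d + 2 r$
$Z{\left(G \right)} = -75 + G^{2}$ ($Z{\left(G \right)} = \left(G^{2} + 2 G 0 G\right) - 75 = \left(G^{2} + 0 G\right) - 75 = \left(G^{2} + 0\right) - 75 = G^{2} - 75 = -75 + G^{2}$)
$\frac{Z{\left(9 \right)}}{V{\left(79,y \right)}} = \frac{-75 + 9^{2}}{79 + 2 \left(-29\right)} = \frac{-75 + 81}{79 - 58} = \frac{6}{21} = 6 \cdot \frac{1}{21} = \frac{2}{7}$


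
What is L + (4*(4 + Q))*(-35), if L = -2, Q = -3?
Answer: -142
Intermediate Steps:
L + (4*(4 + Q))*(-35) = -2 + (4*(4 - 3))*(-35) = -2 + (4*1)*(-35) = -2 + 4*(-35) = -2 - 140 = -142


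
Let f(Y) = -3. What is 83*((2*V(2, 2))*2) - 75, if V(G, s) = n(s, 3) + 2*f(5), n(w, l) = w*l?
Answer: -75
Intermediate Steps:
n(w, l) = l*w
V(G, s) = -6 + 3*s (V(G, s) = 3*s + 2*(-3) = 3*s - 6 = -6 + 3*s)
83*((2*V(2, 2))*2) - 75 = 83*((2*(-6 + 3*2))*2) - 75 = 83*((2*(-6 + 6))*2) - 75 = 83*((2*0)*2) - 75 = 83*(0*2) - 75 = 83*0 - 75 = 0 - 75 = -75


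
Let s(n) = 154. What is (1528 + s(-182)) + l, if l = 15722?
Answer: 17404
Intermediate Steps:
(1528 + s(-182)) + l = (1528 + 154) + 15722 = 1682 + 15722 = 17404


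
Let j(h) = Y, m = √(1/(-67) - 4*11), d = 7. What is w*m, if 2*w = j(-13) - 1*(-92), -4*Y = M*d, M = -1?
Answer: 375*I*√197583/536 ≈ 310.99*I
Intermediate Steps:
Y = 7/4 (Y = -(-1)*7/4 = -¼*(-7) = 7/4 ≈ 1.7500)
m = I*√197583/67 (m = √(-1/67 - 44) = √(-2949/67) = I*√197583/67 ≈ 6.6344*I)
j(h) = 7/4
w = 375/8 (w = (7/4 - 1*(-92))/2 = (7/4 + 92)/2 = (½)*(375/4) = 375/8 ≈ 46.875)
w*m = 375*(I*√197583/67)/8 = 375*I*√197583/536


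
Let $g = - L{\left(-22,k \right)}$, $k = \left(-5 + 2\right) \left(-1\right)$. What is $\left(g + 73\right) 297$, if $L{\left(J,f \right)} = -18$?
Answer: $27027$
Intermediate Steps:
$k = 3$ ($k = \left(-3\right) \left(-1\right) = 3$)
$g = 18$ ($g = \left(-1\right) \left(-18\right) = 18$)
$\left(g + 73\right) 297 = \left(18 + 73\right) 297 = 91 \cdot 297 = 27027$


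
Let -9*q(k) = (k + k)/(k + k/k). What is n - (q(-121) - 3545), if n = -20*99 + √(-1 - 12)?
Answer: 845221/540 + I*√13 ≈ 1565.2 + 3.6056*I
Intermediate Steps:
q(k) = -2*k/(9*(1 + k)) (q(k) = -(k + k)/(9*(k + k/k)) = -2*k/(9*(k + 1)) = -2*k/(9*(1 + k)))
n = -1980 + I*√13 (n = -1980 + √(-13) = -1980 + I*√13 ≈ -1980.0 + 3.6056*I)
n - (q(-121) - 3545) = (-1980 + I*√13) - (-2*(-121)/(9 + 9*(-121)) - 3545) = (-1980 + I*√13) - (-2*(-121)/(9 - 1089) - 3545) = (-1980 + I*√13) - (-2*(-121)/(-1080) - 3545) = (-1980 + I*√13) - (-2*(-121)*(-1/1080) - 3545) = (-1980 + I*√13) - (-121/540 - 3545) = (-1980 + I*√13) - 1*(-1914421/540) = (-1980 + I*√13) + 1914421/540 = 845221/540 + I*√13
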